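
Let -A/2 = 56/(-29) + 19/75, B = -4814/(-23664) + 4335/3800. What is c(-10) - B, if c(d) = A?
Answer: 5651621/2810100 ≈ 2.0112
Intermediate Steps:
B = 26051/19380 (B = -4814*(-1/23664) + 4335*(1/3800) = 83/408 + 867/760 = 26051/19380 ≈ 1.3442)
A = 7298/2175 (A = -2*(56/(-29) + 19/75) = -2*(56*(-1/29) + 19*(1/75)) = -2*(-56/29 + 19/75) = -2*(-3649/2175) = 7298/2175 ≈ 3.3554)
c(d) = 7298/2175
c(-10) - B = 7298/2175 - 1*26051/19380 = 7298/2175 - 26051/19380 = 5651621/2810100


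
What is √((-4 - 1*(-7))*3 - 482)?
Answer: I*√473 ≈ 21.749*I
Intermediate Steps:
√((-4 - 1*(-7))*3 - 482) = √((-4 + 7)*3 - 482) = √(3*3 - 482) = √(9 - 482) = √(-473) = I*√473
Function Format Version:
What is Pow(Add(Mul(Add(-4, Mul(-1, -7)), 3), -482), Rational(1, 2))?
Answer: Mul(I, Pow(473, Rational(1, 2))) ≈ Mul(21.749, I)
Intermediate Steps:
Pow(Add(Mul(Add(-4, Mul(-1, -7)), 3), -482), Rational(1, 2)) = Pow(Add(Mul(Add(-4, 7), 3), -482), Rational(1, 2)) = Pow(Add(Mul(3, 3), -482), Rational(1, 2)) = Pow(Add(9, -482), Rational(1, 2)) = Pow(-473, Rational(1, 2)) = Mul(I, Pow(473, Rational(1, 2)))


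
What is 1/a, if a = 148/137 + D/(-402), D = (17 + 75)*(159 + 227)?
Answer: -27537/2402824 ≈ -0.011460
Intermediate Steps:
D = 35512 (D = 92*386 = 35512)
a = -2402824/27537 (a = 148/137 + 35512/(-402) = 148*(1/137) + 35512*(-1/402) = 148/137 - 17756/201 = -2402824/27537 ≈ -87.258)
1/a = 1/(-2402824/27537) = -27537/2402824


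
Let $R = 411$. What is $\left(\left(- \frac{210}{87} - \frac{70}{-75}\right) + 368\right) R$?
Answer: $\frac{21842732}{145} \approx 1.5064 \cdot 10^{5}$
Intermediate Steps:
$\left(\left(- \frac{210}{87} - \frac{70}{-75}\right) + 368\right) R = \left(\left(- \frac{210}{87} - \frac{70}{-75}\right) + 368\right) 411 = \left(\left(\left(-210\right) \frac{1}{87} - - \frac{14}{15}\right) + 368\right) 411 = \left(\left(- \frac{70}{29} + \frac{14}{15}\right) + 368\right) 411 = \left(- \frac{644}{435} + 368\right) 411 = \frac{159436}{435} \cdot 411 = \frac{21842732}{145}$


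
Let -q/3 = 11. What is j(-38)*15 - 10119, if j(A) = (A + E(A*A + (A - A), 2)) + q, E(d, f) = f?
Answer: -11154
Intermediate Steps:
q = -33 (q = -3*11 = -33)
j(A) = -31 + A (j(A) = (A + 2) - 33 = (2 + A) - 33 = -31 + A)
j(-38)*15 - 10119 = (-31 - 38)*15 - 10119 = -69*15 - 10119 = -1035 - 10119 = -11154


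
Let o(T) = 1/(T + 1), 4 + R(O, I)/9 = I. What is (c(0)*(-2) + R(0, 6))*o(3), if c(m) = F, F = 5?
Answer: 2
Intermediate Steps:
c(m) = 5
R(O, I) = -36 + 9*I
o(T) = 1/(1 + T)
(c(0)*(-2) + R(0, 6))*o(3) = (5*(-2) + (-36 + 9*6))/(1 + 3) = (-10 + (-36 + 54))/4 = (-10 + 18)*(¼) = 8*(¼) = 2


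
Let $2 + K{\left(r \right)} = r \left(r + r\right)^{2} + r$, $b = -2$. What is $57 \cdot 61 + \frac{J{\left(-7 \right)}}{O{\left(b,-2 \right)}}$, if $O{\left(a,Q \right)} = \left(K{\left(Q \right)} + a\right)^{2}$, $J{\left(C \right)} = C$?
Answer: $\frac{5020781}{1444} \approx 3477.0$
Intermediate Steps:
$K{\left(r \right)} = -2 + r + 4 r^{3}$ ($K{\left(r \right)} = -2 + \left(r \left(r + r\right)^{2} + r\right) = -2 + \left(r \left(2 r\right)^{2} + r\right) = -2 + \left(r 4 r^{2} + r\right) = -2 + \left(4 r^{3} + r\right) = -2 + \left(r + 4 r^{3}\right) = -2 + r + 4 r^{3}$)
$O{\left(a,Q \right)} = \left(-2 + Q + a + 4 Q^{3}\right)^{2}$ ($O{\left(a,Q \right)} = \left(\left(-2 + Q + 4 Q^{3}\right) + a\right)^{2} = \left(-2 + Q + a + 4 Q^{3}\right)^{2}$)
$57 \cdot 61 + \frac{J{\left(-7 \right)}}{O{\left(b,-2 \right)}} = 57 \cdot 61 - \frac{7}{\left(-2 - 2 - 2 + 4 \left(-2\right)^{3}\right)^{2}} = 3477 - \frac{7}{\left(-2 - 2 - 2 + 4 \left(-8\right)\right)^{2}} = 3477 - \frac{7}{\left(-2 - 2 - 2 - 32\right)^{2}} = 3477 - \frac{7}{\left(-38\right)^{2}} = 3477 - \frac{7}{1444} = \frac{5020781}{1444}$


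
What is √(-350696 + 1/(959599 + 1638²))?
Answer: I*√4653331927129219861/3642643 ≈ 592.2*I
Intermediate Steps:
√(-350696 + 1/(959599 + 1638²)) = √(-350696 + 1/(959599 + 2683044)) = √(-350696 + 1/3642643) = √(-1277460329527/3642643) = I*√4653331927129219861/3642643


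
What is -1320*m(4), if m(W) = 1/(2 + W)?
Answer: -220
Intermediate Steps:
-1320*m(4) = -1320/(2 + 4) = -1320/6 = -1320*⅙ = -220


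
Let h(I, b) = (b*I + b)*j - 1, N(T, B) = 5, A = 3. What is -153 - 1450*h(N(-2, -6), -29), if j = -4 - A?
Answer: -1764803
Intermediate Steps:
j = -7 (j = -4 - 1*3 = -4 - 3 = -7)
h(I, b) = -1 - 7*b - 7*I*b (h(I, b) = (b*I + b)*(-7) - 1 = (I*b + b)*(-7) - 1 = (b + I*b)*(-7) - 1 = (-7*b - 7*I*b) - 1 = -1 - 7*b - 7*I*b)
-153 - 1450*h(N(-2, -6), -29) = -153 - 1450*(-1 - 7*(-29) - 7*5*(-29)) = -153 - 1450*(-1 + 203 + 1015) = -153 - 1450*1217 = -153 - 1764650 = -1764803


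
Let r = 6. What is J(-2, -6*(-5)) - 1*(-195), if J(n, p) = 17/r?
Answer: 1187/6 ≈ 197.83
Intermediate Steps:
J(n, p) = 17/6
J(-2, -6*(-5)) - 1*(-195) = 17/6 - 1*(-195) = 17/6 + 195 = 1187/6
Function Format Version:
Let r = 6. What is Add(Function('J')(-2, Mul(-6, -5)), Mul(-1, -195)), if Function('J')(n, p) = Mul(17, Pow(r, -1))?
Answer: Rational(1187, 6) ≈ 197.83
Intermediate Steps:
Function('J')(n, p) = Rational(17, 6) (Function('J')(n, p) = Mul(17, Pow(6, -1)) = Mul(17, Rational(1, 6)) = Rational(17, 6))
Add(Function('J')(-2, Mul(-6, -5)), Mul(-1, -195)) = Add(Rational(17, 6), Mul(-1, -195)) = Add(Rational(17, 6), 195) = Rational(1187, 6)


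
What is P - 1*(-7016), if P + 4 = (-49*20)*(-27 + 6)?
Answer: 27592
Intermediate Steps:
P = 20576 (P = -4 + (-49*20)*(-27 + 6) = -4 - 980*(-21) = -4 + 20580 = 20576)
P - 1*(-7016) = 20576 - 1*(-7016) = 20576 + 7016 = 27592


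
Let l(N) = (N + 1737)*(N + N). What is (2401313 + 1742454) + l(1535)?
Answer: 14188807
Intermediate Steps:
l(N) = 2*N*(1737 + N) (l(N) = (1737 + N)*(2*N) = 2*N*(1737 + N))
(2401313 + 1742454) + l(1535) = (2401313 + 1742454) + 2*1535*(1737 + 1535) = 4143767 + 2*1535*3272 = 4143767 + 10045040 = 14188807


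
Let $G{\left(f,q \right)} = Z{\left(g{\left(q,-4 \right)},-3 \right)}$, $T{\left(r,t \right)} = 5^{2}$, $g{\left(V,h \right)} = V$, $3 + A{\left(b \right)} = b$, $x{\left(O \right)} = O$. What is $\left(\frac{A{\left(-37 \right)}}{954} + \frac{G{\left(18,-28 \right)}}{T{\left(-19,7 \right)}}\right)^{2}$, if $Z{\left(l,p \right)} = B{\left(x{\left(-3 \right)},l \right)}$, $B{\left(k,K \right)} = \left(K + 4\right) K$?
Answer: $\frac{102428161936}{142205625} \approx 720.28$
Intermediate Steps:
$A{\left(b \right)} = -3 + b$
$B{\left(k,K \right)} = K \left(4 + K\right)$ ($B{\left(k,K \right)} = \left(4 + K\right) K = K \left(4 + K\right)$)
$Z{\left(l,p \right)} = l \left(4 + l\right)$
$T{\left(r,t \right)} = 25$
$G{\left(f,q \right)} = q \left(4 + q\right)$
$\left(\frac{A{\left(-37 \right)}}{954} + \frac{G{\left(18,-28 \right)}}{T{\left(-19,7 \right)}}\right)^{2} = \left(\frac{-3 - 37}{954} + \frac{\left(-28\right) \left(4 - 28\right)}{25}\right)^{2} = \left(\left(-40\right) \frac{1}{954} + \left(-28\right) \left(-24\right) \frac{1}{25}\right)^{2} = \left(- \frac{20}{477} + 672 \cdot \frac{1}{25}\right)^{2} = \left(- \frac{20}{477} + \frac{672}{25}\right)^{2} = \left(\frac{320044}{11925}\right)^{2} = \frac{102428161936}{142205625}$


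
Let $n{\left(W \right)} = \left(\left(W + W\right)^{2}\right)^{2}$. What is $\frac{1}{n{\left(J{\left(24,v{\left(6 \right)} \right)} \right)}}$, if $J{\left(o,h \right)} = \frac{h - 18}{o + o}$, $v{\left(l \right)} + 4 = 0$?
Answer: $\frac{20736}{14641} \approx 1.4163$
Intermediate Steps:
$v{\left(l \right)} = -4$ ($v{\left(l \right)} = -4 + 0 = -4$)
$J{\left(o,h \right)} = \frac{-18 + h}{2 o}$
$n{\left(W \right)} = 16 W^{4}$ ($n{\left(W \right)} = \left(\left(2 W\right)^{2}\right)^{2} = \left(4 W^{2}\right)^{2} = 16 W^{4}$)
$\frac{1}{n{\left(J{\left(24,v{\left(6 \right)} \right)} \right)}} = \frac{1}{16 \left(\frac{-18 - 4}{2 \cdot 24}\right)^{4}} = \frac{1}{16 \left(\frac{1}{2} \cdot \frac{1}{24} \left(-22\right)\right)^{4}} = \frac{1}{16 \left(- \frac{11}{24}\right)^{4}} = \frac{1}{16 \cdot \frac{14641}{331776}} = \frac{1}{\frac{14641}{20736}} = \frac{20736}{14641}$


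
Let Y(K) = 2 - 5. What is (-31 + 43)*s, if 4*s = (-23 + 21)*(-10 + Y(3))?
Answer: 78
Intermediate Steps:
Y(K) = -3
s = 13/2 (s = ((-23 + 21)*(-10 - 3))/4 = (-2*(-13))/4 = (¼)*26 = 13/2 ≈ 6.5000)
(-31 + 43)*s = (-31 + 43)*(13/2) = 12*(13/2) = 78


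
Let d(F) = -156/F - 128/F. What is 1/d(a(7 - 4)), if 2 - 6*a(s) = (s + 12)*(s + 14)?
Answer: 253/1704 ≈ 0.14847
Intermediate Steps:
a(s) = 1/3 - (12 + s)*(14 + s)/6 (a(s) = 1/3 - (s + 12)*(s + 14)/6 = 1/3 - (12 + s)*(14 + s)/6)
d(F) = -284/F
1/d(a(7 - 4)) = 1/(-284/(-83/3 - 13*(7 - 4)/3 - (7 - 4)**2/6)) = 1/(-284/(-83/3 - 13/3*3 - 1/6*3**2)) = 1/(-284/(-83/3 - 13 - 1/6*9)) = 1/(-284/(-83/3 - 13 - 3/2)) = 1/(-284/(-253/6)) = 1/(-284*(-6/253)) = 1/(1704/253) = 253/1704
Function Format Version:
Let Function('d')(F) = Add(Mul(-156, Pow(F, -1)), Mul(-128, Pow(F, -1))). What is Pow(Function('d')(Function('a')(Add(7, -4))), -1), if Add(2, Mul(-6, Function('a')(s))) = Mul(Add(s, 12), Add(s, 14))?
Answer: Rational(253, 1704) ≈ 0.14847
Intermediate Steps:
Function('a')(s) = Add(Rational(1, 3), Mul(Rational(-1, 6), Add(12, s), Add(14, s))) (Function('a')(s) = Add(Rational(1, 3), Mul(Rational(-1, 6), Mul(Add(s, 12), Add(s, 14)))) = Add(Rational(1, 3), Mul(Rational(-1, 6), Mul(Add(12, s), Add(14, s)))) = Add(Rational(1, 3), Mul(Rational(-1, 6), Add(12, s), Add(14, s))))
Function('d')(F) = Mul(-284, Pow(F, -1))
Pow(Function('d')(Function('a')(Add(7, -4))), -1) = Pow(Mul(-284, Pow(Add(Rational(-83, 3), Mul(Rational(-13, 3), Add(7, -4)), Mul(Rational(-1, 6), Pow(Add(7, -4), 2))), -1)), -1) = Pow(Mul(-284, Pow(Add(Rational(-83, 3), Mul(Rational(-13, 3), 3), Mul(Rational(-1, 6), Pow(3, 2))), -1)), -1) = Pow(Mul(-284, Pow(Add(Rational(-83, 3), -13, Mul(Rational(-1, 6), 9)), -1)), -1) = Pow(Mul(-284, Pow(Add(Rational(-83, 3), -13, Rational(-3, 2)), -1)), -1) = Pow(Mul(-284, Pow(Rational(-253, 6), -1)), -1) = Pow(Mul(-284, Rational(-6, 253)), -1) = Pow(Rational(1704, 253), -1) = Rational(253, 1704)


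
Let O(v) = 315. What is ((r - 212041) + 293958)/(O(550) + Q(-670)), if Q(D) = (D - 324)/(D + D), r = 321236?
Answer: 270112510/211547 ≈ 1276.8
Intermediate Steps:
Q(D) = (-324 + D)/(2*D) (Q(D) = (-324 + D)/((2*D)) = (-324 + D)*(1/(2*D)) = (-324 + D)/(2*D))
((r - 212041) + 293958)/(O(550) + Q(-670)) = ((321236 - 212041) + 293958)/(315 + (½)*(-324 - 670)/(-670)) = (109195 + 293958)/(315 + (½)*(-1/670)*(-994)) = 403153/(315 + 497/670) = 403153/(211547/670) = 403153*(670/211547) = 270112510/211547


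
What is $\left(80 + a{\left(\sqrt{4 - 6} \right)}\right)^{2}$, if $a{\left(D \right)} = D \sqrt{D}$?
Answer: $\left(80 + 2^{\frac{3}{4}} i^{\frac{3}{2}}\right)^{2} \approx 6209.7 + 187.44 i$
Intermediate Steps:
$a{\left(D \right)} = D^{\frac{3}{2}}$
$\left(80 + a{\left(\sqrt{4 - 6} \right)}\right)^{2} = \left(80 + \left(\sqrt{4 - 6}\right)^{\frac{3}{2}}\right)^{2} = \left(80 + \left(\sqrt{-2}\right)^{\frac{3}{2}}\right)^{2} = \left(80 + \left(i \sqrt{2}\right)^{\frac{3}{2}}\right)^{2} = \left(80 + 2^{\frac{3}{4}} i^{\frac{3}{2}}\right)^{2}$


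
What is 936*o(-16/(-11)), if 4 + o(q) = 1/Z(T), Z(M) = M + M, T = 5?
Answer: -18252/5 ≈ -3650.4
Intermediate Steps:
Z(M) = 2*M
o(q) = -39/10 (o(q) = -4 + 1/(2*5) = -4 + 1/10 = -4 + ⅒ = -39/10)
936*o(-16/(-11)) = 936*(-39/10) = -18252/5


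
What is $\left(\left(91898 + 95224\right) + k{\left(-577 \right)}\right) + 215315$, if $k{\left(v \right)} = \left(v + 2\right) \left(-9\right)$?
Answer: $407612$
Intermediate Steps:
$k{\left(v \right)} = -18 - 9 v$ ($k{\left(v \right)} = \left(2 + v\right) \left(-9\right) = -18 - 9 v$)
$\left(\left(91898 + 95224\right) + k{\left(-577 \right)}\right) + 215315 = \left(\left(91898 + 95224\right) - -5175\right) + 215315 = \left(187122 + \left(-18 + 5193\right)\right) + 215315 = \left(187122 + 5175\right) + 215315 = 192297 + 215315 = 407612$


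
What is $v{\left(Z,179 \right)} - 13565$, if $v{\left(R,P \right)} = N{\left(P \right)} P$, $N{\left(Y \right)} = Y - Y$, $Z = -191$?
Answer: $-13565$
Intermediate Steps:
$N{\left(Y \right)} = 0$
$v{\left(R,P \right)} = 0$ ($v{\left(R,P \right)} = 0 P = 0$)
$v{\left(Z,179 \right)} - 13565 = 0 - 13565 = -13565$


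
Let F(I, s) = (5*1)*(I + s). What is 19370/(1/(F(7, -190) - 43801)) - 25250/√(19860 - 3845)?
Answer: -866148920 - 5050*√16015/3203 ≈ -8.6615e+8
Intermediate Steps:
F(I, s) = 5*I + 5*s (F(I, s) = 5*(I + s) = 5*I + 5*s)
19370/(1/(F(7, -190) - 43801)) - 25250/√(19860 - 3845) = 19370/(1/((5*7 + 5*(-190)) - 43801)) - 25250/√(19860 - 3845) = 19370/(1/((35 - 950) - 43801)) - 25250*√16015/16015 = 19370/(1/(-915 - 43801)) - 5050*√16015/3203 = 19370/(1/(-44716)) - 5050*√16015/3203 = 19370/(-1/44716) - 5050*√16015/3203 = 19370*(-44716) - 5050*√16015/3203 = -866148920 - 5050*√16015/3203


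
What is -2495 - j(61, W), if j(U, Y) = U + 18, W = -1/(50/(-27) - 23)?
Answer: -2574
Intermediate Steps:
W = 27/671 (W = -1/(50*(-1/27) - 23) = -1/(-50/27 - 23) = -1/(-671/27) = -1*(-27/671) = 27/671 ≈ 0.040238)
j(U, Y) = 18 + U
-2495 - j(61, W) = -2495 - (18 + 61) = -2495 - 1*79 = -2495 - 79 = -2574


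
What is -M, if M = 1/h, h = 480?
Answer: -1/480 ≈ -0.0020833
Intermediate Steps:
M = 1/480 ≈ 0.0020833
-M = -1*1/480 = -1/480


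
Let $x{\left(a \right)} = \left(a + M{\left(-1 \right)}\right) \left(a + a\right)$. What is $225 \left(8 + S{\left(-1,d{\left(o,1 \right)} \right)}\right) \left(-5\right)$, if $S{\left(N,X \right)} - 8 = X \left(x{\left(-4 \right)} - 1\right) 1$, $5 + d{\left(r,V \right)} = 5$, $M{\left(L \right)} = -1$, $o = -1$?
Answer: $-18000$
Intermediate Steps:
$x{\left(a \right)} = 2 a \left(-1 + a\right)$ ($x{\left(a \right)} = \left(a - 1\right) \left(a + a\right) = \left(-1 + a\right) 2 a = 2 a \left(-1 + a\right)$)
$d{\left(r,V \right)} = 0$ ($d{\left(r,V \right)} = -5 + 5 = 0$)
$S{\left(N,X \right)} = 8 + 39 X$ ($S{\left(N,X \right)} = 8 + X \left(2 \left(-4\right) \left(-1 - 4\right) - 1\right) 1 = 8 + X \left(2 \left(-4\right) \left(-5\right) - 1\right) 1 = 8 + X \left(40 - 1\right) 1 = 8 + X 39 \cdot 1 = 8 + 39 X 1 = 8 + 39 X$)
$225 \left(8 + S{\left(-1,d{\left(o,1 \right)} \right)}\right) \left(-5\right) = 225 \left(8 + \left(8 + 39 \cdot 0\right)\right) \left(-5\right) = 225 \left(8 + \left(8 + 0\right)\right) \left(-5\right) = 225 \left(8 + 8\right) \left(-5\right) = 225 \cdot 16 \left(-5\right) = 225 \left(-80\right) = -18000$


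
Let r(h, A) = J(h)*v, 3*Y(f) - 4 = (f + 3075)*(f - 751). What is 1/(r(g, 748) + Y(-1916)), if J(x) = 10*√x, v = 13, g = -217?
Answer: -713319/734970532777 - 90*I*√217/734970532777 ≈ -9.7054e-7 - 1.8039e-9*I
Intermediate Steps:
Y(f) = 4/3 + (-751 + f)*(3075 + f)/3 (Y(f) = 4/3 + ((f + 3075)*(f - 751))/3 = 4/3 + ((3075 + f)*(-751 + f))/3 = 4/3 + ((-751 + f)*(3075 + f))/3 = 4/3 + (-751 + f)*(3075 + f)/3)
r(h, A) = 130*√h (r(h, A) = (10*√h)*13 = 130*√h)
1/(r(g, 748) + Y(-1916)) = 1/(130*√(-217) + (-2309321/3 + (⅓)*(-1916)² + (2324/3)*(-1916))) = 1/(130*(I*√217) + (-2309321/3 + (⅓)*3671056 - 4452784/3)) = 1/(130*I*√217 + (-2309321/3 + 3671056/3 - 4452784/3)) = 1/(130*I*√217 - 3091049/3) = 1/(-3091049/3 + 130*I*√217)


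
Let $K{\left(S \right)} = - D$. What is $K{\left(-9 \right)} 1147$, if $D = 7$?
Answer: $-8029$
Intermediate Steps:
$K{\left(S \right)} = -7$ ($K{\left(S \right)} = \left(-1\right) 7 = -7$)
$K{\left(-9 \right)} 1147 = \left(-7\right) 1147 = -8029$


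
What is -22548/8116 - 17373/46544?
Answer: -297618345/94437776 ≈ -3.1515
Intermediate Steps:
-22548/8116 - 17373/46544 = -22548*1/8116 - 17373*1/46544 = -5637/2029 - 17373/46544 = -297618345/94437776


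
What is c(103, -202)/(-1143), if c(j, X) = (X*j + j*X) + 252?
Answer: 41360/1143 ≈ 36.185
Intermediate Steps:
c(j, X) = 252 + 2*X*j (c(j, X) = (X*j + X*j) + 252 = 2*X*j + 252 = 252 + 2*X*j)
c(103, -202)/(-1143) = (252 + 2*(-202)*103)/(-1143) = (252 - 41612)*(-1/1143) = -41360*(-1/1143) = 41360/1143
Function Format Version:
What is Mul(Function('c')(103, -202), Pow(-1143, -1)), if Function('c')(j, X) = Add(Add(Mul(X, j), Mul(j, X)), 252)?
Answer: Rational(41360, 1143) ≈ 36.185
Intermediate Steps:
Function('c')(j, X) = Add(252, Mul(2, X, j)) (Function('c')(j, X) = Add(Add(Mul(X, j), Mul(X, j)), 252) = Add(Mul(2, X, j), 252) = Add(252, Mul(2, X, j)))
Mul(Function('c')(103, -202), Pow(-1143, -1)) = Mul(Add(252, Mul(2, -202, 103)), Pow(-1143, -1)) = Mul(Add(252, -41612), Rational(-1, 1143)) = Mul(-41360, Rational(-1, 1143)) = Rational(41360, 1143)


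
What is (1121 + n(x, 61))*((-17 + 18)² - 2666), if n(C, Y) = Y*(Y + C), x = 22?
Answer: -16480360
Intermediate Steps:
n(C, Y) = Y*(C + Y)
(1121 + n(x, 61))*((-17 + 18)² - 2666) = (1121 + 61*(22 + 61))*((-17 + 18)² - 2666) = (1121 + 61*83)*(1² - 2666) = (1121 + 5063)*(1 - 2666) = 6184*(-2665) = -16480360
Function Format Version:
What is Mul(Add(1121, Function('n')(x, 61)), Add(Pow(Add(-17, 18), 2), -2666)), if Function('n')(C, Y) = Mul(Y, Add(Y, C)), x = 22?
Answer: -16480360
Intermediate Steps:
Function('n')(C, Y) = Mul(Y, Add(C, Y))
Mul(Add(1121, Function('n')(x, 61)), Add(Pow(Add(-17, 18), 2), -2666)) = Mul(Add(1121, Mul(61, Add(22, 61))), Add(Pow(Add(-17, 18), 2), -2666)) = Mul(Add(1121, Mul(61, 83)), Add(Pow(1, 2), -2666)) = Mul(Add(1121, 5063), Add(1, -2666)) = Mul(6184, -2665) = -16480360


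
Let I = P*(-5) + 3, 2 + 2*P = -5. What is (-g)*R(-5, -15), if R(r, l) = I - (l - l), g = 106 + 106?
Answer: -4346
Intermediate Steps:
P = -7/2 (P = -1 + (½)*(-5) = -1 - 5/2 = -7/2 ≈ -3.5000)
I = 41/2 (I = -7/2*(-5) + 3 = 35/2 + 3 = 41/2 ≈ 20.500)
g = 212
R(r, l) = 41/2 (R(r, l) = 41/2 - (l - l) = 41/2 - 1*0 = 41/2 + 0 = 41/2)
(-g)*R(-5, -15) = -1*212*(41/2) = -212*41/2 = -4346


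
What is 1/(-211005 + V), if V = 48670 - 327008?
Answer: -1/489343 ≈ -2.0436e-6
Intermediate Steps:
V = -278338
1/(-211005 + V) = 1/(-211005 - 278338) = 1/(-489343) = -1/489343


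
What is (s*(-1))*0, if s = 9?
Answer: 0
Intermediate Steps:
(s*(-1))*0 = (9*(-1))*0 = -9*0 = 0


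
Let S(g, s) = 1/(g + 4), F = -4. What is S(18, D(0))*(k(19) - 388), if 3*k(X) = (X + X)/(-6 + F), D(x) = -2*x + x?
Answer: -5839/330 ≈ -17.694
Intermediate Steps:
D(x) = -x
S(g, s) = 1/(4 + g)
k(X) = -X/15 (k(X) = ((X + X)/(-6 - 4))/3 = ((2*X)/(-10))/3 = ((2*X)*(-⅒))/3 = (-X/5)/3 = -X/15)
S(18, D(0))*(k(19) - 388) = (-1/15*19 - 388)/(4 + 18) = (-19/15 - 388)/22 = (1/22)*(-5839/15) = -5839/330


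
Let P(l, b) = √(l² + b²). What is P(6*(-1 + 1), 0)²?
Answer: 0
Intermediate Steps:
P(l, b) = √(b² + l²)
P(6*(-1 + 1), 0)² = (√(0² + (6*(-1 + 1))²))² = (√(0 + (6*0)²))² = (√(0 + 0²))² = (√(0 + 0))² = (√0)² = 0² = 0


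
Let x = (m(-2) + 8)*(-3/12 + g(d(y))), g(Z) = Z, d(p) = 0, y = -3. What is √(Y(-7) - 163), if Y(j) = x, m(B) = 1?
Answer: I*√661/2 ≈ 12.855*I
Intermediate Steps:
x = -9/4 (x = (1 + 8)*(-3/12 + 0) = 9*(-3*1/12 + 0) = 9*(-¼ + 0) = 9*(-¼) = -9/4 ≈ -2.2500)
Y(j) = -9/4
√(Y(-7) - 163) = √(-9/4 - 163) = √(-661/4) = I*√661/2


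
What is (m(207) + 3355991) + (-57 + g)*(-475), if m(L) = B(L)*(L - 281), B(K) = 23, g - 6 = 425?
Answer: 3176639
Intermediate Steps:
g = 431 (g = 6 + 425 = 431)
m(L) = -6463 + 23*L (m(L) = 23*(L - 281) = 23*(-281 + L) = -6463 + 23*L)
(m(207) + 3355991) + (-57 + g)*(-475) = ((-6463 + 23*207) + 3355991) + (-57 + 431)*(-475) = ((-6463 + 4761) + 3355991) + 374*(-475) = (-1702 + 3355991) - 177650 = 3354289 - 177650 = 3176639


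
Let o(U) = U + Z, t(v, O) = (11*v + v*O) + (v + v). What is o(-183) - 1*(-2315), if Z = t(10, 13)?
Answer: 2392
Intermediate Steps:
t(v, O) = 13*v + O*v (t(v, O) = (11*v + O*v) + 2*v = 13*v + O*v)
Z = 260 (Z = 10*(13 + 13) = 10*26 = 260)
o(U) = 260 + U (o(U) = U + 260 = 260 + U)
o(-183) - 1*(-2315) = (260 - 183) - 1*(-2315) = 77 + 2315 = 2392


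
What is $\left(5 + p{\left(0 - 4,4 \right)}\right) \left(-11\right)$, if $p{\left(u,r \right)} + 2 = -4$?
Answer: $11$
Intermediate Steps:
$p{\left(u,r \right)} = -6$ ($p{\left(u,r \right)} = -2 - 4 = -6$)
$\left(5 + p{\left(0 - 4,4 \right)}\right) \left(-11\right) = \left(5 - 6\right) \left(-11\right) = \left(-1\right) \left(-11\right) = 11$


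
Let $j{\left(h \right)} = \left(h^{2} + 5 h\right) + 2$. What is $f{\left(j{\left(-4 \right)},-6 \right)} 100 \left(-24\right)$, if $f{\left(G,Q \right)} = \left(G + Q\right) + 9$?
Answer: $-2400$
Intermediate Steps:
$j{\left(h \right)} = 2 + h^{2} + 5 h$
$f{\left(G,Q \right)} = 9 + G + Q$
$f{\left(j{\left(-4 \right)},-6 \right)} 100 \left(-24\right) = \left(9 + \left(2 + \left(-4\right)^{2} + 5 \left(-4\right)\right) - 6\right) 100 \left(-24\right) = \left(9 + \left(2 + 16 - 20\right) - 6\right) 100 \left(-24\right) = \left(9 - 2 - 6\right) 100 \left(-24\right) = 1 \cdot 100 \left(-24\right) = 100 \left(-24\right) = -2400$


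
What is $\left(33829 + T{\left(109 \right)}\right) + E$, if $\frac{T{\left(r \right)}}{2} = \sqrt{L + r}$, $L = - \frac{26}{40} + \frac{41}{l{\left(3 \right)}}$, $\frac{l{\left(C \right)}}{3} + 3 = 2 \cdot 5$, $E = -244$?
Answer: $33585 + \frac{\sqrt{4864335}}{105} \approx 33606.0$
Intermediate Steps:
$l{\left(C \right)} = 21$ ($l{\left(C \right)} = -9 + 3 \cdot 2 \cdot 5 = -9 + 3 \cdot 10 = -9 + 30 = 21$)
$L = \frac{547}{420}$ ($L = - \frac{26}{40} + \frac{41}{21} = \left(-26\right) \frac{1}{40} + 41 \cdot \frac{1}{21} = - \frac{13}{20} + \frac{41}{21} = \frac{547}{420} \approx 1.3024$)
$T{\left(r \right)} = 2 \sqrt{\frac{547}{420} + r}$
$\left(33829 + T{\left(109 \right)}\right) + E = \left(33829 + \frac{\sqrt{57435 + 44100 \cdot 109}}{105}\right) - 244 = \left(33829 + \frac{\sqrt{57435 + 4806900}}{105}\right) - 244 = \left(33829 + \frac{\sqrt{4864335}}{105}\right) - 244 = 33585 + \frac{\sqrt{4864335}}{105}$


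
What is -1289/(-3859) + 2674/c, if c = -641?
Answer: -9492717/2473619 ≈ -3.8376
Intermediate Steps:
-1289/(-3859) + 2674/c = -1289/(-3859) + 2674/(-641) = -1289*(-1/3859) + 2674*(-1/641) = 1289/3859 - 2674/641 = -9492717/2473619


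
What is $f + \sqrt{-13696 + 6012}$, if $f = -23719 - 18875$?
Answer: $-42594 + 2 i \sqrt{1921} \approx -42594.0 + 87.658 i$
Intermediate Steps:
$f = -42594$
$f + \sqrt{-13696 + 6012} = -42594 + \sqrt{-13696 + 6012} = -42594 + \sqrt{-7684} = -42594 + 2 i \sqrt{1921}$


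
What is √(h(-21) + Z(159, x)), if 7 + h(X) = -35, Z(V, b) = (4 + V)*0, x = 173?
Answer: I*√42 ≈ 6.4807*I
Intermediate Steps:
Z(V, b) = 0
h(X) = -42 (h(X) = -7 - 35 = -42)
√(h(-21) + Z(159, x)) = √(-42 + 0) = √(-42) = I*√42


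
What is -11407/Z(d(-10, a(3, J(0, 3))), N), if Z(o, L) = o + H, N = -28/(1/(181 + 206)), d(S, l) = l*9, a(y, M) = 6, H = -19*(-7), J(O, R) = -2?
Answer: -61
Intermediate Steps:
H = 133
d(S, l) = 9*l
N = -10836 (N = -28/(1/387) = -28/1/387 = -28*387 = -10836)
Z(o, L) = 133 + o (Z(o, L) = o + 133 = 133 + o)
-11407/Z(d(-10, a(3, J(0, 3))), N) = -11407/(133 + 9*6) = -11407/(133 + 54) = -11407/187 = -11407*1/187 = -61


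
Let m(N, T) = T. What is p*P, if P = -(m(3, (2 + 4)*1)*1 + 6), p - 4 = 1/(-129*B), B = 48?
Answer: -24767/516 ≈ -47.998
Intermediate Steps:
p = 24767/6192 (p = 4 + 1/(-129*48) = 4 + 1/(-6192) = 4 - 1/6192 = 24767/6192 ≈ 3.9998)
P = -12 (P = -(((2 + 4)*1)*1 + 6) = -((6*1)*1 + 6) = -(6*1 + 6) = -(6 + 6) = -1*12 = -12)
p*P = (24767/6192)*(-12) = -24767/516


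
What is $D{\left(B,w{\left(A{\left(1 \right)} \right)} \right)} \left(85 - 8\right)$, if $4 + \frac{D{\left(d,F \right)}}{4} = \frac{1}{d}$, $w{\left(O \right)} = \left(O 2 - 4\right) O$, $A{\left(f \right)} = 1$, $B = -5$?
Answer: $- \frac{6468}{5} \approx -1293.6$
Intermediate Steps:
$w{\left(O \right)} = O \left(-4 + 2 O\right)$ ($w{\left(O \right)} = \left(2 O - 4\right) O = \left(-4 + 2 O\right) O = O \left(-4 + 2 O\right)$)
$D{\left(d,F \right)} = -16 + \frac{4}{d}$
$D{\left(B,w{\left(A{\left(1 \right)} \right)} \right)} \left(85 - 8\right) = \left(-16 + \frac{4}{-5}\right) \left(85 - 8\right) = \left(-16 + 4 \left(- \frac{1}{5}\right)\right) 77 = \left(-16 - \frac{4}{5}\right) 77 = \left(- \frac{84}{5}\right) 77 = - \frac{6468}{5}$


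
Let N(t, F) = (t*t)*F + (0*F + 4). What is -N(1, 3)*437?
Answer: -3059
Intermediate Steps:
N(t, F) = 4 + F*t² (N(t, F) = t²*F + (0 + 4) = F*t² + 4 = 4 + F*t²)
-N(1, 3)*437 = -(4 + 3*1²)*437 = -(4 + 3*1)*437 = -(4 + 3)*437 = -1*7*437 = -7*437 = -3059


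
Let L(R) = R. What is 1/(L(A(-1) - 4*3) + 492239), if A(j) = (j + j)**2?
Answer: 1/492231 ≈ 2.0316e-6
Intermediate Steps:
A(j) = 4*j**2 (A(j) = (2*j)**2 = 4*j**2)
1/(L(A(-1) - 4*3) + 492239) = 1/((4*(-1)**2 - 4*3) + 492239) = 1/((4*1 - 12) + 492239) = 1/((4 - 12) + 492239) = 1/(-8 + 492239) = 1/492231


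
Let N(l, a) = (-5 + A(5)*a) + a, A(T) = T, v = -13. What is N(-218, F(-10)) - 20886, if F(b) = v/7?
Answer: -146315/7 ≈ -20902.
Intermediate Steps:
F(b) = -13/7
N(l, a) = -5 + 6*a (N(l, a) = (-5 + 5*a) + a = -5 + 6*a)
N(-218, F(-10)) - 20886 = (-5 + 6*(-13/7)) - 20886 = (-5 - 78/7) - 20886 = -113/7 - 20886 = -146315/7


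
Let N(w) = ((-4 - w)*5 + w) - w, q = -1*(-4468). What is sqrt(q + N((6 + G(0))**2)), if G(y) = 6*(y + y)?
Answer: 2*sqrt(1067) ≈ 65.330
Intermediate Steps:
G(y) = 12*y (G(y) = 6*(2*y) = 12*y)
q = 4468
N(w) = -20 - 5*w (N(w) = ((-20 - 5*w) + w) - w = (-20 - 4*w) - w = -20 - 5*w)
sqrt(q + N((6 + G(0))**2)) = sqrt(4468 + (-20 - 5*(6 + 12*0)**2)) = sqrt(4468 + (-20 - 5*(6 + 0)**2)) = sqrt(4468 + (-20 - 5*6**2)) = sqrt(4468 + (-20 - 5*36)) = sqrt(4468 + (-20 - 180)) = sqrt(4468 - 200) = sqrt(4268) = 2*sqrt(1067)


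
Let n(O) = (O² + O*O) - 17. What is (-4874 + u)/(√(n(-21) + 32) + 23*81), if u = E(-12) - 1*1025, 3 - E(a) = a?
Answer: -39717/12572 + 1471*√897/867468 ≈ -3.1084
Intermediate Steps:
E(a) = 3 - a
n(O) = -17 + 2*O² (n(O) = (O² + O²) - 17 = 2*O² - 17 = -17 + 2*O²)
u = -1010 (u = (3 - 1*(-12)) - 1*1025 = (3 + 12) - 1025 = 15 - 1025 = -1010)
(-4874 + u)/(√(n(-21) + 32) + 23*81) = (-4874 - 1010)/(√((-17 + 2*(-21)²) + 32) + 23*81) = -5884/(√((-17 + 2*441) + 32) + 1863) = -5884/(√((-17 + 882) + 32) + 1863) = -5884/(√(865 + 32) + 1863) = -5884/(√897 + 1863) = -5884/(1863 + √897)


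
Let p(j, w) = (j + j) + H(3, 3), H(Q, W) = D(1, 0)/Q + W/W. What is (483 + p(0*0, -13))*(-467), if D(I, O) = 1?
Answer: -678551/3 ≈ -2.2618e+5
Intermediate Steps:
H(Q, W) = 1 + 1/Q (H(Q, W) = 1/Q + W/W = 1/Q + 1 = 1 + 1/Q)
p(j, w) = 4/3 + 2*j (p(j, w) = (j + j) + (1 + 3)/3 = 2*j + (1/3)*4 = 2*j + 4/3 = 4/3 + 2*j)
(483 + p(0*0, -13))*(-467) = (483 + (4/3 + 2*(0*0)))*(-467) = (483 + (4/3 + 2*0))*(-467) = (483 + (4/3 + 0))*(-467) = (483 + 4/3)*(-467) = (1453/3)*(-467) = -678551/3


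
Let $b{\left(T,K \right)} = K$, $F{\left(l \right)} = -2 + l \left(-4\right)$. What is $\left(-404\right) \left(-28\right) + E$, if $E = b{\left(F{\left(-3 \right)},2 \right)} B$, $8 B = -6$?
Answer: $\frac{22621}{2} \approx 11311.0$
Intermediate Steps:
$F{\left(l \right)} = -2 - 4 l$
$B = - \frac{3}{4}$ ($B = \frac{1}{8} \left(-6\right) = - \frac{3}{4} \approx -0.75$)
$E = - \frac{3}{2}$ ($E = 2 \left(- \frac{3}{4}\right) = - \frac{3}{2} \approx -1.5$)
$\left(-404\right) \left(-28\right) + E = \left(-404\right) \left(-28\right) - \frac{3}{2} = 11312 - \frac{3}{2} = \frac{22621}{2}$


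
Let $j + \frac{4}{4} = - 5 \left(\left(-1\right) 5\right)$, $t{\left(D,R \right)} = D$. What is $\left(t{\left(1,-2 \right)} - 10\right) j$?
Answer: $-216$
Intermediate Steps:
$j = 24$ ($j = -1 - 5 \left(\left(-1\right) 5\right) = -1 - -25 = -1 + 25 = 24$)
$\left(t{\left(1,-2 \right)} - 10\right) j = \left(1 - 10\right) 24 = \left(-9\right) 24 = -216$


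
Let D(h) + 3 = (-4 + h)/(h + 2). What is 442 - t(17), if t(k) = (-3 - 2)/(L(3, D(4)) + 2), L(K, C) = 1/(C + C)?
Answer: 4892/11 ≈ 444.73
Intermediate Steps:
D(h) = -3 + (-4 + h)/(2 + h) (D(h) = -3 + (-4 + h)/(h + 2) = -3 + (-4 + h)/(2 + h))
L(K, C) = 1/(2*C)
t(k) = -30/11 (t(k) = (-3 - 2)/(1/(2*((2*(-5 - 1*4)/(2 + 4)))) + 2) = -5/(1/(2*((2*(-5 - 4)/6))) + 2) = -5/(1/(2*((2*(⅙)*(-9)))) + 2) = -5/((½)/(-3) + 2) = -5/((½)*(-⅓) + 2) = -5/(-⅙ + 2) = -5/11/6 = -5*6/11 = -30/11)
442 - t(17) = 442 - 1*(-30/11) = 442 + 30/11 = 4892/11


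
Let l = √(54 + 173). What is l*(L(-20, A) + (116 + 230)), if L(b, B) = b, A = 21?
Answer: 326*√227 ≈ 4911.7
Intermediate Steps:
l = √227 ≈ 15.067
l*(L(-20, A) + (116 + 230)) = √227*(-20 + (116 + 230)) = √227*(-20 + 346) = √227*326 = 326*√227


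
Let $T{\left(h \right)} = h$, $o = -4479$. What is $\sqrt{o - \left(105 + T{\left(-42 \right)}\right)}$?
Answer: $i \sqrt{4542} \approx 67.394 i$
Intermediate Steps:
$\sqrt{o - \left(105 + T{\left(-42 \right)}\right)} = \sqrt{-4479 + \left(\left(-9 + 16 \left(-6\right)\right) - -42\right)} = \sqrt{-4479 + \left(\left(-9 - 96\right) + 42\right)} = \sqrt{-4479 + \left(-105 + 42\right)} = \sqrt{-4479 - 63} = \sqrt{-4542} = i \sqrt{4542}$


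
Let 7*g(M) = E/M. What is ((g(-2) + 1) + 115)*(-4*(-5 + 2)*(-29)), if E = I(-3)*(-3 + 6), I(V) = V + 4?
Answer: -282054/7 ≈ -40293.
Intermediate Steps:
I(V) = 4 + V
E = 3 (E = (4 - 3)*(-3 + 6) = 1*3 = 3)
g(M) = 3/(7*M) (g(M) = (3/M)/7 = 3/(7*M))
((g(-2) + 1) + 115)*(-4*(-5 + 2)*(-29)) = (((3/7)/(-2) + 1) + 115)*(-4*(-5 + 2)*(-29)) = (((3/7)*(-1/2) + 1) + 115)*(-4*(-3)*(-29)) = ((-3/14 + 1) + 115)*(12*(-29)) = (11/14 + 115)*(-348) = (1621/14)*(-348) = -282054/7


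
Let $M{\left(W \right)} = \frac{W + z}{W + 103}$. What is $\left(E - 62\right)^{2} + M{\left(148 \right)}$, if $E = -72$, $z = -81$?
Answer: $\frac{4507023}{251} \approx 17956.0$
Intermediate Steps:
$M{\left(W \right)} = \frac{-81 + W}{103 + W}$ ($M{\left(W \right)} = \frac{W - 81}{W + 103} = \frac{-81 + W}{103 + W}$)
$\left(E - 62\right)^{2} + M{\left(148 \right)} = \left(-72 - 62\right)^{2} + \frac{-81 + 148}{103 + 148} = \left(-134\right)^{2} + \frac{1}{251} \cdot 67 = 17956 + \frac{1}{251} \cdot 67 = 17956 + \frac{67}{251} = \frac{4507023}{251}$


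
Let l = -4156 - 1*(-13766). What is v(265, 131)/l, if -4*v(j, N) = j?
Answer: -53/7688 ≈ -0.0068939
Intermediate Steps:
l = 9610 (l = -4156 + 13766 = 9610)
v(j, N) = -j/4
v(265, 131)/l = -1/4*265/9610 = -265/4*1/9610 = -53/7688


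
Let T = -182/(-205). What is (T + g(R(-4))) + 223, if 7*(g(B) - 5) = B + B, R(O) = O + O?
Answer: 325174/1435 ≈ 226.60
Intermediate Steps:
T = 182/205 (T = -182*(-1/205) = 182/205 ≈ 0.88780)
R(O) = 2*O
g(B) = 5 + 2*B/7 (g(B) = 5 + (B + B)/7 = 5 + (2*B)/7 = 5 + 2*B/7)
(T + g(R(-4))) + 223 = (182/205 + (5 + 2*(2*(-4))/7)) + 223 = (182/205 + (5 + (2/7)*(-8))) + 223 = (182/205 + (5 - 16/7)) + 223 = (182/205 + 19/7) + 223 = 5169/1435 + 223 = 325174/1435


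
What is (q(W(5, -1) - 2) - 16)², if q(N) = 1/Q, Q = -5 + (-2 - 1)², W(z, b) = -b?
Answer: 3969/16 ≈ 248.06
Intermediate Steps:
Q = 4 (Q = -5 + (-3)² = -5 + 9 = 4)
q(N) = ¼ (q(N) = 1/4 = ¼)
(q(W(5, -1) - 2) - 16)² = (¼ - 16)² = (-63/4)² = 3969/16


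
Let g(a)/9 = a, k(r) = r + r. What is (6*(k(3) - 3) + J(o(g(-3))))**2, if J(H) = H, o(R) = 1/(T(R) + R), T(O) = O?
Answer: 942841/2916 ≈ 323.33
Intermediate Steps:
k(r) = 2*r
g(a) = 9*a
o(R) = 1/(2*R) (o(R) = 1/(R + R) = 1/(2*R))
(6*(k(3) - 3) + J(o(g(-3))))**2 = (6*(2*3 - 3) + 1/(2*((9*(-3)))))**2 = (6*(6 - 3) + (1/2)/(-27))**2 = (6*3 + (1/2)*(-1/27))**2 = (18 - 1/54)**2 = (971/54)**2 = 942841/2916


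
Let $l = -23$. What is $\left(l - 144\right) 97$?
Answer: $-16199$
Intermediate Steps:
$\left(l - 144\right) 97 = \left(-23 - 144\right) 97 = \left(-167\right) 97 = -16199$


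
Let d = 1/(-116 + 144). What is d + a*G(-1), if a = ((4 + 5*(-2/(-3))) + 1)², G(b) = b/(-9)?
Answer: 17581/2268 ≈ 7.7518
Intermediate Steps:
G(b) = -b/9 (G(b) = b*(-⅑) = -b/9)
a = 625/9 (a = ((4 + 5*(-2*(-⅓))) + 1)² = ((4 + 5*(⅔)) + 1)² = ((4 + 10/3) + 1)² = (22/3 + 1)² = (25/3)² = 625/9 ≈ 69.444)
d = 1/28 ≈ 0.035714
d + a*G(-1) = 1/28 + 625*(-⅑*(-1))/9 = 1/28 + (625/9)*(⅑) = 1/28 + 625/81 = 17581/2268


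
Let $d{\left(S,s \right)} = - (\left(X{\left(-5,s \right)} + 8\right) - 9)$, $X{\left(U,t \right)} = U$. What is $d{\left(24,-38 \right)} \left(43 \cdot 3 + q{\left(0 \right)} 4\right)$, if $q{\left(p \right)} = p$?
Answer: $774$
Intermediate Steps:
$d{\left(S,s \right)} = 6$ ($d{\left(S,s \right)} = - (\left(-5 + 8\right) - 9) = - (3 - 9) = \left(-1\right) \left(-6\right) = 6$)
$d{\left(24,-38 \right)} \left(43 \cdot 3 + q{\left(0 \right)} 4\right) = 6 \left(43 \cdot 3 + 0 \cdot 4\right) = 6 \left(129 + 0\right) = 6 \cdot 129 = 774$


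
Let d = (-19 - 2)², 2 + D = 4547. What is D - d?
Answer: 4104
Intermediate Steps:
D = 4545 (D = -2 + 4547 = 4545)
d = 441 (d = (-21)² = 441)
D - d = 4545 - 1*441 = 4545 - 441 = 4104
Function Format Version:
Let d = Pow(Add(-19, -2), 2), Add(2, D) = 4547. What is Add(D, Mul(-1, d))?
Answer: 4104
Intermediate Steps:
D = 4545 (D = Add(-2, 4547) = 4545)
d = 441 (d = Pow(-21, 2) = 441)
Add(D, Mul(-1, d)) = Add(4545, Mul(-1, 441)) = Add(4545, -441) = 4104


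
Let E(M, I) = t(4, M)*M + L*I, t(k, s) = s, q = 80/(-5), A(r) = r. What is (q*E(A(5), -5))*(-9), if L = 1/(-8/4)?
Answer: 3960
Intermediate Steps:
q = -16 (q = 80*(-1/5) = -16)
L = -1/2 (L = 1/(-8*1/4) = 1/(-2) = -1/2 ≈ -0.50000)
E(M, I) = M**2 - I/2 (E(M, I) = M*M - I/2 = M**2 - I/2)
(q*E(A(5), -5))*(-9) = -16*(5**2 - 1/2*(-5))*(-9) = -16*(25 + 5/2)*(-9) = -16*55/2*(-9) = -440*(-9) = 3960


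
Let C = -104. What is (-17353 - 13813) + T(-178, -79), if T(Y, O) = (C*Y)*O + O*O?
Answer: -1487373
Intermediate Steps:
T(Y, O) = O² - 104*O*Y (T(Y, O) = (-104*Y)*O + O*O = -104*O*Y + O² = O² - 104*O*Y)
(-17353 - 13813) + T(-178, -79) = (-17353 - 13813) - 79*(-79 - 104*(-178)) = -31166 - 79*(-79 + 18512) = -31166 - 79*18433 = -31166 - 1456207 = -1487373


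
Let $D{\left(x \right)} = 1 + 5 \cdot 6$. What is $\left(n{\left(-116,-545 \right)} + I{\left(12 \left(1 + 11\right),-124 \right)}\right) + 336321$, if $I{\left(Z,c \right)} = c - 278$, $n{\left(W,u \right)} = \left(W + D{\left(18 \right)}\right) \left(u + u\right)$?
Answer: $428569$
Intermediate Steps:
$D{\left(x \right)} = 31$ ($D{\left(x \right)} = 1 + 30 = 31$)
$n{\left(W,u \right)} = 2 u \left(31 + W\right)$ ($n{\left(W,u \right)} = \left(W + 31\right) \left(u + u\right) = \left(31 + W\right) 2 u = 2 u \left(31 + W\right)$)
$I{\left(Z,c \right)} = -278 + c$
$\left(n{\left(-116,-545 \right)} + I{\left(12 \left(1 + 11\right),-124 \right)}\right) + 336321 = \left(2 \left(-545\right) \left(31 - 116\right) - 402\right) + 336321 = \left(2 \left(-545\right) \left(-85\right) - 402\right) + 336321 = \left(92650 - 402\right) + 336321 = 92248 + 336321 = 428569$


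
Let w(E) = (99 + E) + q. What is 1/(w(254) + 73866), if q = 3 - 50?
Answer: 1/74172 ≈ 1.3482e-5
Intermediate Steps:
q = -47
w(E) = 52 + E (w(E) = (99 + E) - 47 = 52 + E)
1/(w(254) + 73866) = 1/((52 + 254) + 73866) = 1/(306 + 73866) = 1/74172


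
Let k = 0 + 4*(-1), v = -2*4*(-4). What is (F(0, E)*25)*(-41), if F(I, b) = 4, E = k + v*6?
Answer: -4100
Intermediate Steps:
v = 32 (v = -8*(-4) = 32)
k = -4 (k = 0 - 4 = -4)
E = 188 (E = -4 + 32*6 = -4 + 192 = 188)
(F(0, E)*25)*(-41) = (4*25)*(-41) = 100*(-41) = -4100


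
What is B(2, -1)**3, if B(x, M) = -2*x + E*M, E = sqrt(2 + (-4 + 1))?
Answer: -(4 + I)**3 ≈ -52.0 - 47.0*I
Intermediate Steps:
E = I (E = sqrt(2 - 3) = sqrt(-1) = I ≈ 1.0*I)
B(x, M) = -2*x + I*M
B(2, -1)**3 = (-2*2 + I*(-1))**3 = (-4 - I)**3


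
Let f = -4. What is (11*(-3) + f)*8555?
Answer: -316535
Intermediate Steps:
(11*(-3) + f)*8555 = (11*(-3) - 4)*8555 = (-33 - 4)*8555 = -37*8555 = -316535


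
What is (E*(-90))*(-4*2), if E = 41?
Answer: 29520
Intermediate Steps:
(E*(-90))*(-4*2) = (41*(-90))*(-4*2) = -3690*(-8) = 29520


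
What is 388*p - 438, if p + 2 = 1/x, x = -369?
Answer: -448354/369 ≈ -1215.1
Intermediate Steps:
p = -739/369 (p = -2 + 1/(-369) = -2 - 1/369 = -739/369 ≈ -2.0027)
388*p - 438 = 388*(-739/369) - 438 = -286732/369 - 438 = -448354/369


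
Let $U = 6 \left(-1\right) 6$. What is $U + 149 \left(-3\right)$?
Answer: $-483$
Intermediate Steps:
$U = -36$ ($U = \left(-6\right) 6 = -36$)
$U + 149 \left(-3\right) = -36 + 149 \left(-3\right) = -36 - 447 = -483$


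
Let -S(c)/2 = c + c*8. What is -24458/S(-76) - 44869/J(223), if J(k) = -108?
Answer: 203956/513 ≈ 397.58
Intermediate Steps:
S(c) = -18*c (S(c) = -2*(c + c*8) = -2*(c + 8*c) = -18*c)
-24458/S(-76) - 44869/J(223) = -24458/((-18*(-76))) - 44869/(-108) = -24458/1368 - 44869*(-1/108) = -24458*1/1368 + 44869/108 = -12229/684 + 44869/108 = 203956/513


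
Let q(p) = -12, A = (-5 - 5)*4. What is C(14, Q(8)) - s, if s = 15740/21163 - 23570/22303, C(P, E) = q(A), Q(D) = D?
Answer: -5516217978/471998389 ≈ -11.687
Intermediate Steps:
A = -40 (A = -10*4 = -40)
C(P, E) = -12
s = -147762690/471998389 (s = 15740*(1/21163) - 23570*1/22303 = 15740/21163 - 23570/22303 = -147762690/471998389 ≈ -0.31306)
C(14, Q(8)) - s = -12 - 1*(-147762690/471998389) = -12 + 147762690/471998389 = -5516217978/471998389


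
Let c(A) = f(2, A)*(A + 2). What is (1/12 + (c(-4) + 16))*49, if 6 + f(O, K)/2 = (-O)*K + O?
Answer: 49/12 ≈ 4.0833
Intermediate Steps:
f(O, K) = -12 + 2*O - 2*K*O (f(O, K) = -12 + 2*((-O)*K + O) = -12 + 2*(-K*O + O) = -12 + 2*(O - K*O) = -12 + (2*O - 2*K*O) = -12 + 2*O - 2*K*O)
c(A) = (-8 - 4*A)*(2 + A) (c(A) = (-12 + 2*2 - 2*A*2)*(A + 2) = (-12 + 4 - 4*A)*(2 + A) = (-8 - 4*A)*(2 + A))
(1/12 + (c(-4) + 16))*49 = (1/12 + (-4*(2 - 4)**2 + 16))*49 = (1/12 + (-4*(-2)**2 + 16))*49 = (1/12 + (-4*4 + 16))*49 = (1/12 + (-16 + 16))*49 = (1/12 + 0)*49 = (1/12)*49 = 49/12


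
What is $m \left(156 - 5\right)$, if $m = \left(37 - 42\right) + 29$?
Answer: $3624$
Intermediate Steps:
$m = 24$ ($m = -5 + 29 = 24$)
$m \left(156 - 5\right) = 24 \left(156 - 5\right) = 24 \cdot 151 = 3624$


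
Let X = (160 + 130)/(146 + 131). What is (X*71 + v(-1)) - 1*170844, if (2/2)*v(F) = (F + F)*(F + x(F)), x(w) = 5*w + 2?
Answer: -47300982/277 ≈ -1.7076e+5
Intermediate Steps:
x(w) = 2 + 5*w
X = 290/277 ≈ 1.0469
v(F) = 2*F*(2 + 6*F) (v(F) = (F + F)*(F + (2 + 5*F)) = (2*F)*(2 + 6*F) = 2*F*(2 + 6*F))
(X*71 + v(-1)) - 1*170844 = ((290/277)*71 + 4*(-1)*(1 + 3*(-1))) - 1*170844 = (20590/277 + 4*(-1)*(1 - 3)) - 170844 = (20590/277 + 4*(-1)*(-2)) - 170844 = (20590/277 + 8) - 170844 = 22806/277 - 170844 = -47300982/277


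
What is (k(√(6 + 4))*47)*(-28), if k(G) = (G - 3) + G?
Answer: 3948 - 2632*√10 ≈ -4375.1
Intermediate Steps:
k(G) = -3 + 2*G (k(G) = (-3 + G) + G = -3 + 2*G)
(k(√(6 + 4))*47)*(-28) = ((-3 + 2*√(6 + 4))*47)*(-28) = ((-3 + 2*√10)*47)*(-28) = (-141 + 94*√10)*(-28) = 3948 - 2632*√10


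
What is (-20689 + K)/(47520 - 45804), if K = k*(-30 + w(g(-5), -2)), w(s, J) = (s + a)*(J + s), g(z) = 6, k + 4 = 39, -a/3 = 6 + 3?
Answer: -24679/1716 ≈ -14.382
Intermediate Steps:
a = -27 (a = -3*(6 + 3) = -3*9 = -27)
k = 35 (k = -4 + 39 = 35)
w(s, J) = (-27 + s)*(J + s) (w(s, J) = (s - 27)*(J + s) = (-27 + s)*(J + s))
K = -3990 (K = 35*(-30 + (6² - 27*(-2) - 27*6 - 2*6)) = 35*(-30 + (36 + 54 - 162 - 12)) = 35*(-30 - 84) = 35*(-114) = -3990)
(-20689 + K)/(47520 - 45804) = (-20689 - 3990)/(47520 - 45804) = -24679/1716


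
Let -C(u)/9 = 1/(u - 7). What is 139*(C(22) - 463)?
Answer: -322202/5 ≈ -64440.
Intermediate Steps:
C(u) = -9/(-7 + u) (C(u) = -9/(u - 7) = -9/(-7 + u))
139*(C(22) - 463) = 139*(-9/(-7 + 22) - 463) = 139*(-9/15 - 463) = 139*(-9*1/15 - 463) = 139*(-3/5 - 463) = 139*(-2318/5) = -322202/5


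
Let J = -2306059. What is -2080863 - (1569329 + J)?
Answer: -1344133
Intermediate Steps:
-2080863 - (1569329 + J) = -2080863 - (1569329 - 2306059) = -2080863 - 1*(-736730) = -2080863 + 736730 = -1344133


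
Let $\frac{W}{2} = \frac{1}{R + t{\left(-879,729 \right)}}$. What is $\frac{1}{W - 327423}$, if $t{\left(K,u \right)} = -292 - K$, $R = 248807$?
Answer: $- \frac{124697}{40828665830} \approx -3.0542 \cdot 10^{-6}$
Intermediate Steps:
$W = \frac{1}{124697}$ ($W = \frac{2}{248807 - -587} = \frac{2}{248807 + \left(-292 + 879\right)} = \frac{2}{248807 + 587} = \frac{2}{249394} = 2 \cdot \frac{1}{249394} = \frac{1}{124697} \approx 8.0194 \cdot 10^{-6}$)
$\frac{1}{W - 327423} = \frac{1}{\frac{1}{124697} - 327423} = \frac{1}{- \frac{40828665830}{124697}} = - \frac{124697}{40828665830}$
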